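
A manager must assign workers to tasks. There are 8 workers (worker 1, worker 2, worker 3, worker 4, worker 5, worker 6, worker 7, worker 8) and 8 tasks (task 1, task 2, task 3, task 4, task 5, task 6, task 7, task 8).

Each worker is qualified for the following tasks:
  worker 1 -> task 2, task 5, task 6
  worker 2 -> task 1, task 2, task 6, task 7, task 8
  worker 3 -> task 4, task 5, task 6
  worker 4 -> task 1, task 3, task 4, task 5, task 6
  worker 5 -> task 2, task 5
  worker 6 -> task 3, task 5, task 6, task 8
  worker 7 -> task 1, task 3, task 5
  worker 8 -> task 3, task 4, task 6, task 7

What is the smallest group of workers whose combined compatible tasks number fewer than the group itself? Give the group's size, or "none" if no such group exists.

A matching saturating every worker exists, for instance worker 1→task 5, worker 2→task 8, worker 3→task 4, worker 4→task 3, worker 5→task 2, worker 6→task 6, worker 7→task 1, worker 8→task 7.
By Hall's marriage theorem, this means |N(S)| ≥ |S| for every subset S, so no violating subset exists.

none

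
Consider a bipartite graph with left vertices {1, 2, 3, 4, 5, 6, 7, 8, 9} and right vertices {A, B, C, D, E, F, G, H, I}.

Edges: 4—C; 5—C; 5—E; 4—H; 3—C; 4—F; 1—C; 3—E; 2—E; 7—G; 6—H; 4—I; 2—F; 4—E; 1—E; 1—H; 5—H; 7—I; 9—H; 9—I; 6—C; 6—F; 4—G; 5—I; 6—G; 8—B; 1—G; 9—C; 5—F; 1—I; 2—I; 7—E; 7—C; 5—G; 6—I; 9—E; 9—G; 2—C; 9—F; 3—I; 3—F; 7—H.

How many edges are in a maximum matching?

A valid assignment of size 7: 1–I, 2–F, 3–C, 4–H, 5–E, 6–G, 8–B.
The set {1, 2, 3, 4, 5, 6, 7, 9} has only 6 neighbours ({C, E, F, G, H, I}), so by Hall's theorem at most 7 of the 9 left vertices can be matched.

7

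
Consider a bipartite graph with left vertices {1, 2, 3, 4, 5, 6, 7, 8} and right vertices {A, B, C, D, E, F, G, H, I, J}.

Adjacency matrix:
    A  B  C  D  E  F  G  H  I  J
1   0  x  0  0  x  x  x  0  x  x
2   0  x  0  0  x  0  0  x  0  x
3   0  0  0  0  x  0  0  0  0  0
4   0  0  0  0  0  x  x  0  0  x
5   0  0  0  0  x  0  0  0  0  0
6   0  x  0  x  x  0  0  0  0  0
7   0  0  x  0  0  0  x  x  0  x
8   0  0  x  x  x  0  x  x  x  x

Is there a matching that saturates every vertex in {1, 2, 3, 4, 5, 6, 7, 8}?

No

The set {3, 5} has only 1 neighbour ({E}), so by Hall's theorem at most 7 of the 8 left vertices can be matched.
Hence no matching covers every left vertex.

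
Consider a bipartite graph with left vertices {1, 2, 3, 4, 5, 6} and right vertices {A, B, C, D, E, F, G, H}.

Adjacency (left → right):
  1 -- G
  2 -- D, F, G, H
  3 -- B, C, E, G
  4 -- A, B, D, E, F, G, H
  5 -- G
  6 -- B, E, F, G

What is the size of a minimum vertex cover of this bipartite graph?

A maximum matching has 5 edges (e.g. 1–G, 2–F, 3–E, 4–A, 6–B).
By König's theorem the minimum vertex cover has the same size. One such cover is {2, 3, 4, 6, G}.

5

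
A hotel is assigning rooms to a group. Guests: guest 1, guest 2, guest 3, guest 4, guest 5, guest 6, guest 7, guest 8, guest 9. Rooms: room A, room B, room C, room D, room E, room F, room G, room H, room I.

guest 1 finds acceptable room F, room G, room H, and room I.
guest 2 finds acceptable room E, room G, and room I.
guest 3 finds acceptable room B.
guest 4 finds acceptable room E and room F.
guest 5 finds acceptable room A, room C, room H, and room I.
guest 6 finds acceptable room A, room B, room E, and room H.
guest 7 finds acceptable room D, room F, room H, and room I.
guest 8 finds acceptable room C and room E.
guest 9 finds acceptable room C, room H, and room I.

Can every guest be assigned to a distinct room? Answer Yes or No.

A valid assignment of size 9: guest 1→room G, guest 2→room E, guest 3→room B, guest 4→room F, guest 5→room H, guest 6→room A, guest 7→room D, guest 8→room C, guest 9→room I.
Every guest is matched, so this is a perfect matching.

Yes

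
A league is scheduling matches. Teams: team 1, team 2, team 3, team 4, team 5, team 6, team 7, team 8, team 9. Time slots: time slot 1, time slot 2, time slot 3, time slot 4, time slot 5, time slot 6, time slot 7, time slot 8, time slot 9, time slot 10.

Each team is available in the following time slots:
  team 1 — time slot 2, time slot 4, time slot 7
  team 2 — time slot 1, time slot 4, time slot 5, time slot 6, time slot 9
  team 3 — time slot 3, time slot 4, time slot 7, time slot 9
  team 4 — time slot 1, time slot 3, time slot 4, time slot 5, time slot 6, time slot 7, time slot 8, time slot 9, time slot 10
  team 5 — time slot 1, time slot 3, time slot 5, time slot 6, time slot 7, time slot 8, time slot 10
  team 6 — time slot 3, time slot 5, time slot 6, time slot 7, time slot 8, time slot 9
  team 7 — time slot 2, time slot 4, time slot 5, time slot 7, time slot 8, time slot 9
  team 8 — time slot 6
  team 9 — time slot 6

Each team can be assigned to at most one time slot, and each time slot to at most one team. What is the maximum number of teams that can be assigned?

8

For example, pair team 1–time slot 2, team 2–time slot 9, team 3–time slot 3, team 4–time slot 4, team 5–time slot 7, team 6–time slot 5, team 7–time slot 8, team 8–time slot 6.
The set {team 8, team 9} has only 1 neighbour ({time slot 6}), so by Hall's theorem at most 8 of the 9 teams can be matched.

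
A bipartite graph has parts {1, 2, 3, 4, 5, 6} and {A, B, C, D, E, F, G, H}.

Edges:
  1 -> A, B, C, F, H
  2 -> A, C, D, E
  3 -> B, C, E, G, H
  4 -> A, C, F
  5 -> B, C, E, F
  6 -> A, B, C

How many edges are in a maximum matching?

6

One maximum matching: 1-A, 2-C, 3-G, 4-F, 5-E, 6-B.
This saturates every left vertex, so 6 is the maximum.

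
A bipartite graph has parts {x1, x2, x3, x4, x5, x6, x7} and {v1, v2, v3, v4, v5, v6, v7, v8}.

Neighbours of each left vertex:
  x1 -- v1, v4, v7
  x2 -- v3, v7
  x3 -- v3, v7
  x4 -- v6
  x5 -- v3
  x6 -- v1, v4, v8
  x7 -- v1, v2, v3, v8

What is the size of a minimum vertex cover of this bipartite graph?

6

A maximum matching has 6 edges (e.g. x1–v4, x2–v3, x3–v7, x4–v6, x6–v1, x7–v2).
By König's theorem the minimum vertex cover has the same size. One such cover is {x1, x4, x6, x7, v3, v7}.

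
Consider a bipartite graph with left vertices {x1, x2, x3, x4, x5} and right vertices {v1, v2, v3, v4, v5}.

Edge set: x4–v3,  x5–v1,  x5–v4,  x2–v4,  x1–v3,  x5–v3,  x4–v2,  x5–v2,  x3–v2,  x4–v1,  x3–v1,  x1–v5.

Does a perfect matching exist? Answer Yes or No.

For example, pair x1–v5, x2–v4, x3–v1, x4–v3, x5–v2.
Every left vertex is matched, so this is a perfect matching.

Yes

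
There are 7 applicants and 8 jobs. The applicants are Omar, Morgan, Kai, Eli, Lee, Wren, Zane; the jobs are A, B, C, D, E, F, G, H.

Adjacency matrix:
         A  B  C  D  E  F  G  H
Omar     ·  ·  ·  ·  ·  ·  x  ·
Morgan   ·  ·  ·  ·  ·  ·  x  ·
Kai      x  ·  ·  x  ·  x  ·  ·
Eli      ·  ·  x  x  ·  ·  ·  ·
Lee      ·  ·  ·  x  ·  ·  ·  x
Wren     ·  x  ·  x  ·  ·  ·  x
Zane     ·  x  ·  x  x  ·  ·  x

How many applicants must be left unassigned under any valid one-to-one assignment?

1

One maximum matching: Omar–G, Kai–F, Eli–C, Lee–H, Wren–D, Zane–B.
The set {Omar, Morgan} has only 1 neighbour ({G}), so by Hall's theorem at most 6 of the 7 applicants can be matched.
That matches 6 of the 7, leaving 1 unmatched; no matching can do better.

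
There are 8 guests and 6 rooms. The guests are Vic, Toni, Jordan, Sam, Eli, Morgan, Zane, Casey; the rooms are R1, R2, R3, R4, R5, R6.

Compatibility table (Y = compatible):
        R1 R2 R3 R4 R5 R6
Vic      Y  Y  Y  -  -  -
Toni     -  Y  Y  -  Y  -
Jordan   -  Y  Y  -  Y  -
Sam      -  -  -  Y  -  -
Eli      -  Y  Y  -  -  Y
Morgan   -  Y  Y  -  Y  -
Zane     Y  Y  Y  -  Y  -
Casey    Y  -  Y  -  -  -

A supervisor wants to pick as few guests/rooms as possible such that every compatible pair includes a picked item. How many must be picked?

{Sam, Eli, R1, R2, R3, R5} is a vertex cover of size 6: every edge has an endpoint in this set.
No smaller cover exists because Vic–R1, Toni–R2, Jordan–R5, Sam–R4, Eli–R6, Morgan–R3 is a matching of size 6, and a cover must include an endpoint of each of these disjoint edges (König's theorem).

6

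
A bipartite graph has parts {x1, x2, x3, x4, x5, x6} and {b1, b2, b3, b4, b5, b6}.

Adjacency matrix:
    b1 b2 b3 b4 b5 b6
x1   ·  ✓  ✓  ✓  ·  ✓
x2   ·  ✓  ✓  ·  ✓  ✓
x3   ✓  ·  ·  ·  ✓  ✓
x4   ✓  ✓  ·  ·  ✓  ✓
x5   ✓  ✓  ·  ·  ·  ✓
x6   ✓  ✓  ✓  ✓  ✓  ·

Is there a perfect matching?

One maximum matching: x1-b4, x2-b3, x3-b5, x4-b2, x5-b6, x6-b1.
Every left vertex is matched, so this is a perfect matching.

Yes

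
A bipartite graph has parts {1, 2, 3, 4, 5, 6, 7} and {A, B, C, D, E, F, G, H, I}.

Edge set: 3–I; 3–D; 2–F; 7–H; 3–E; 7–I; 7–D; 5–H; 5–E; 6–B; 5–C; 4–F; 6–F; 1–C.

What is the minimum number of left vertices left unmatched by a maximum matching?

For example, pair 1–C, 2–F, 3–E, 5–H, 6–B, 7–D.
The set {2, 4} has only 1 neighbour ({F}), so by Hall's theorem at most 6 of the 7 left vertices can be matched.
That matches 6 of the 7, leaving 1 unmatched; no matching can do better.

1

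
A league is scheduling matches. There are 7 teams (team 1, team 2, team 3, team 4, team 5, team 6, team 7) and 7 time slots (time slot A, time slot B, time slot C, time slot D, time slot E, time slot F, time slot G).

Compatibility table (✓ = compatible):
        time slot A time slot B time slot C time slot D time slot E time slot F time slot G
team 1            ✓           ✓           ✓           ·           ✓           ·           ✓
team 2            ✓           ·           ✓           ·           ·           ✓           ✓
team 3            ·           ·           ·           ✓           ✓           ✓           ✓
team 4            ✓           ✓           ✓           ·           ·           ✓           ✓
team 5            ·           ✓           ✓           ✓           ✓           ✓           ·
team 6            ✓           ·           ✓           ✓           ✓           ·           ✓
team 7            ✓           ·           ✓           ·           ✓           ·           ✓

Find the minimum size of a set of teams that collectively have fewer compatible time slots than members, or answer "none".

none

A matching saturating every team exists, for instance team 1→time slot C, team 2→time slot A, team 3→time slot F, team 4→time slot B, team 5→time slot D, team 6→time slot E, team 7→time slot G.
By Hall's marriage theorem, this means |N(S)| ≥ |S| for every subset S, so no violating subset exists.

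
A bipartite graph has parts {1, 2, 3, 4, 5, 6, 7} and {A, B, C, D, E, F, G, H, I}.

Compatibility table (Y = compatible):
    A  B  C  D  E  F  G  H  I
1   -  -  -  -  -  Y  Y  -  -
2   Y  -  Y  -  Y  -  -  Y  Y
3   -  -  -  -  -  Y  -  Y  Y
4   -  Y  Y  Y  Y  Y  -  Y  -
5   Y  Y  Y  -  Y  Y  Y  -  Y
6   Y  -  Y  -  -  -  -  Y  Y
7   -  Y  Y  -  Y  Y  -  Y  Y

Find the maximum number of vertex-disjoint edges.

7

One maximum matching: 1→G, 2→I, 3→F, 4→H, 5→A, 6→C, 7→E.
This saturates every left vertex, so 7 is the maximum.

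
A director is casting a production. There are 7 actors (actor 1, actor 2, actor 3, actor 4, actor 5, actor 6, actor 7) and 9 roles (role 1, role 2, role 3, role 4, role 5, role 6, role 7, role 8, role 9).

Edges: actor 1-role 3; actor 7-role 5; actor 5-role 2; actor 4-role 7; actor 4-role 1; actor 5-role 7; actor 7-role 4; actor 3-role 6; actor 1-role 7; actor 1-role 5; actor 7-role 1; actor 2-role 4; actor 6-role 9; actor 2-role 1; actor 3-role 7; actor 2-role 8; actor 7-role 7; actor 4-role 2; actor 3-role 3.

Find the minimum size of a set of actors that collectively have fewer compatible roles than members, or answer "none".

A matching saturating every actor exists, for instance actor 1→role 3, actor 2→role 8, actor 3→role 7, actor 4→role 1, actor 5→role 2, actor 6→role 9, actor 7→role 5.
By Hall's marriage theorem, this means |N(S)| ≥ |S| for every subset S, so no violating subset exists.

none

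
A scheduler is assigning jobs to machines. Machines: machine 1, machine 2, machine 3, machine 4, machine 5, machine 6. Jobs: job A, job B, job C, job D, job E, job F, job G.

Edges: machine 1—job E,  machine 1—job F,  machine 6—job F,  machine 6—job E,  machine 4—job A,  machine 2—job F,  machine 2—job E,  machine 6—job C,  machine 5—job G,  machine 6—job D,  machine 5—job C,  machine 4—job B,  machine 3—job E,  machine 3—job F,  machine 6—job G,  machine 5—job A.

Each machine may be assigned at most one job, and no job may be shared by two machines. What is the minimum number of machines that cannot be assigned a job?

1

For example, pair machine 1-job E, machine 2-job F, machine 4-job B, machine 5-job A, machine 6-job D.
The set {machine 1, machine 2, machine 3} has only 2 neighbours ({job E, job F}), so by Hall's theorem at most 5 of the 6 machines can be matched.
That matches 5 of the 6, leaving 1 unmatched; no matching can do better.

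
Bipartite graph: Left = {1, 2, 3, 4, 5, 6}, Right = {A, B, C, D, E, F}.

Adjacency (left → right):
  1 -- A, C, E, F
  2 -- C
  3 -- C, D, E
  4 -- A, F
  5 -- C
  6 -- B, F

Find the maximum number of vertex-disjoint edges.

A valid assignment of size 5: 1→E, 2→C, 3→D, 4→F, 6→B.
The set {2, 5} has only 1 neighbour ({C}), so by Hall's theorem at most 5 of the 6 left vertices can be matched.

5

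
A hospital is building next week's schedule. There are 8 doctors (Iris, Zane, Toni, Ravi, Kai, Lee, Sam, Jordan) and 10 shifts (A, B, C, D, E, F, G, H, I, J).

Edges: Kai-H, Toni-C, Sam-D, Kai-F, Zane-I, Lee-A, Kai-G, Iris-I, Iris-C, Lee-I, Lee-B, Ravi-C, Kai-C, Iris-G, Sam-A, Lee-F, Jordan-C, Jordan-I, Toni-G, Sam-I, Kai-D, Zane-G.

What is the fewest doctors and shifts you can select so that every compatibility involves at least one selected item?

6

A maximum matching has 6 edges (e.g. Iris–G, Zane–I, Toni–C, Kai–H, Lee–B, Sam–D).
By König's theorem the minimum vertex cover has the same size. One such cover is {Kai, Lee, Sam, C, G, I}.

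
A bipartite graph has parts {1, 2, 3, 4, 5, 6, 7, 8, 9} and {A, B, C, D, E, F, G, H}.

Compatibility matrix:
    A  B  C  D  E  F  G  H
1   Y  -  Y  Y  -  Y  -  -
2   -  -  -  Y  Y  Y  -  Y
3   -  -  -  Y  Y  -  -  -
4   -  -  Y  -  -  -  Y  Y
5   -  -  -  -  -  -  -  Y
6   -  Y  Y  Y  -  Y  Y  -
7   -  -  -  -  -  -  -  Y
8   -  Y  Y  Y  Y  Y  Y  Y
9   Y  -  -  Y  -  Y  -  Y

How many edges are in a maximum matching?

8

One maximum matching: 1→A, 2→E, 3→D, 4→C, 5→H, 6→B, 8→G, 9→F.
The set {5, 7} has only 1 neighbour ({H}), so by Hall's theorem at most 8 of the 9 left vertices can be matched.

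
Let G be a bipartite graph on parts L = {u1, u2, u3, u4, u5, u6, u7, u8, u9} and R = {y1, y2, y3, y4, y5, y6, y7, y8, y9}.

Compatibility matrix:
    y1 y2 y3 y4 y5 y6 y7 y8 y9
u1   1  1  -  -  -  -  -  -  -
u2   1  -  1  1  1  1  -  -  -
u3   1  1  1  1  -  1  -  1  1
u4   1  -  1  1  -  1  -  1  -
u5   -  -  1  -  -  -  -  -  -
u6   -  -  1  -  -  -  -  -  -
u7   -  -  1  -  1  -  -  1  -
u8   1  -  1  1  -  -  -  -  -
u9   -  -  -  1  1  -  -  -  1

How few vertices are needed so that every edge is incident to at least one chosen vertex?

{u1, u2, u3, u4, u7, u8, u9, y3} is a vertex cover of size 8: every edge has an endpoint in this set.
No smaller cover exists because u1–y2, u2–y6, u3–y9, u4–y8, u5–y3, u7–y5, u8–y1, u9–y4 is a matching of size 8, and a cover must include an endpoint of each of these disjoint edges (König's theorem).

8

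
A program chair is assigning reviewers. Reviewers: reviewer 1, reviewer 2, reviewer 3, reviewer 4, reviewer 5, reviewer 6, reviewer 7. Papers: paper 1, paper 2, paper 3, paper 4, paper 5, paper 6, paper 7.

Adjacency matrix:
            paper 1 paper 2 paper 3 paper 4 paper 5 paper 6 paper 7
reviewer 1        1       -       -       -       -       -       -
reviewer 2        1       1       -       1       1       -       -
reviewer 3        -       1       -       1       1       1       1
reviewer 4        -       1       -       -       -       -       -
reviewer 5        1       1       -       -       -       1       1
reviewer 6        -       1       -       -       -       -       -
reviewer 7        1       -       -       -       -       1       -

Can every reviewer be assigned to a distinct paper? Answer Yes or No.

The set {reviewer 4, reviewer 6} has only 1 neighbour ({paper 2}), so by Hall's theorem at most 6 of the 7 reviewers can be matched.
Hence no matching covers every reviewer.

No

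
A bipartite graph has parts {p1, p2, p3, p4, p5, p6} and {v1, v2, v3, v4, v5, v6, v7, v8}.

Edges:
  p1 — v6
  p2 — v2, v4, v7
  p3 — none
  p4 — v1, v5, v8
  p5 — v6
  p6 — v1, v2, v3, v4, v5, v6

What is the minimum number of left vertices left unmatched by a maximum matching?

One maximum matching: p1-v6, p2-v2, p4-v1, p6-v3.
The set {p1, p3, p5} has only 1 neighbour ({v6}), so by Hall's theorem at most 4 of the 6 left vertices can be matched.
That matches 4 of the 6, leaving 2 unmatched; no matching can do better.

2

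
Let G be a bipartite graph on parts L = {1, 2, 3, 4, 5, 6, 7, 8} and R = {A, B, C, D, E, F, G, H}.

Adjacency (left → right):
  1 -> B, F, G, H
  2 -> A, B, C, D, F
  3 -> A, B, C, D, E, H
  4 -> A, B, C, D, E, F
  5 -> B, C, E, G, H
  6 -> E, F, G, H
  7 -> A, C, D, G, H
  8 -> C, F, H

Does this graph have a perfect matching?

Yes

One maximum matching: 1-B, 2-C, 3-E, 4-A, 5-G, 6-H, 7-D, 8-F.
Every left vertex is matched, so this is a perfect matching.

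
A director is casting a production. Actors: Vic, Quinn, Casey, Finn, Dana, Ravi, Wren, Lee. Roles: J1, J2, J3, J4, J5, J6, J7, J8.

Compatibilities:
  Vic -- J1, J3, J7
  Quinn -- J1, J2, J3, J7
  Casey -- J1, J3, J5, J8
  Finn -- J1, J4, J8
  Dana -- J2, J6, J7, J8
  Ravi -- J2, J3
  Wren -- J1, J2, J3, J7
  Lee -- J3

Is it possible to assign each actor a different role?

No

The set {Vic, Quinn, Ravi, Wren, Lee} has only 4 neighbours ({J1, J2, J3, J7}), so by Hall's theorem at most 7 of the 8 actors can be matched.
Hence no matching covers every actor.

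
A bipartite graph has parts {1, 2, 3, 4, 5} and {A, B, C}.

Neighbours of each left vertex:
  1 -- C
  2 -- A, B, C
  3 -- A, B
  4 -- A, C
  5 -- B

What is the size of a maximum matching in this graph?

3

For example, pair 1-C, 2-A, 3-B.
The set {1, 2, 3, 4, 5} has only 3 neighbours ({A, B, C}), so by Hall's theorem at most 3 of the 5 left vertices can be matched.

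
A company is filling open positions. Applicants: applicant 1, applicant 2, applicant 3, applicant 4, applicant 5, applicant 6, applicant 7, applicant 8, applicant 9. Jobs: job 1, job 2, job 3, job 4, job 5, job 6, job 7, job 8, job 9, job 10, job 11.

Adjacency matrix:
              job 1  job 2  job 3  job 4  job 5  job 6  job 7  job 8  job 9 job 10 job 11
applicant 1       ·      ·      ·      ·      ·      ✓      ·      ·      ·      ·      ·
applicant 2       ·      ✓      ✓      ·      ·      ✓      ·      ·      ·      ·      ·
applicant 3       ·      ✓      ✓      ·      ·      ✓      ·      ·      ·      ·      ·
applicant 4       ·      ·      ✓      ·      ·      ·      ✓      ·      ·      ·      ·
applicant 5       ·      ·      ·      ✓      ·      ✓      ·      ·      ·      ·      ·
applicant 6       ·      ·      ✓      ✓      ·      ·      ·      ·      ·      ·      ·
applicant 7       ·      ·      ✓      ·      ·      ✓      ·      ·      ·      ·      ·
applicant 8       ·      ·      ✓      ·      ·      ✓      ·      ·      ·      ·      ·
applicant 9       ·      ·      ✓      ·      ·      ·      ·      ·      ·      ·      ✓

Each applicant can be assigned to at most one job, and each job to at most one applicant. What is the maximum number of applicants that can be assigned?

For example, pair applicant 1→job 6, applicant 2→job 3, applicant 3→job 2, applicant 4→job 7, applicant 5→job 4, applicant 9→job 11.
The set {applicant 1, applicant 2, applicant 3, applicant 5, applicant 6, applicant 7, applicant 8} has only 4 neighbours ({job 2, job 3, job 4, job 6}), so by Hall's theorem at most 6 of the 9 applicants can be matched.

6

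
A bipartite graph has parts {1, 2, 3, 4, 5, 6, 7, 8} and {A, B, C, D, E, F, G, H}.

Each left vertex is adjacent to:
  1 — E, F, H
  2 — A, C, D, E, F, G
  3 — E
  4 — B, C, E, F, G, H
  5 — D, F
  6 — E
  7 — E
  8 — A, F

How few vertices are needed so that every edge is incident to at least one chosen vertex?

The 6 edges 1–H, 2–A, 3–E, 4–G, 5–D, 8–F form a matching, so any vertex cover needs at least 6 vertices (one per matched edge).
Conversely {1, 2, 4, 5, 8, E} meets every edge and has exactly 6 vertices, so 6 is optimal.

6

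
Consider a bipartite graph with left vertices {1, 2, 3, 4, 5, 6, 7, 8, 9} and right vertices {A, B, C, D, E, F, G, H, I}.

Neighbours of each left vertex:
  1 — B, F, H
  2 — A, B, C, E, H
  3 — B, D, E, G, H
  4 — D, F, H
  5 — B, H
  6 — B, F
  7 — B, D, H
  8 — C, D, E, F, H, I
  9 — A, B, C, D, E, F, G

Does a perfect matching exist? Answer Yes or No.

The set {1, 4, 5, 6, 7} has only 4 neighbours ({B, D, F, H}), so by Hall's theorem at most 8 of the 9 left vertices can be matched.
Hence no matching covers every left vertex.

No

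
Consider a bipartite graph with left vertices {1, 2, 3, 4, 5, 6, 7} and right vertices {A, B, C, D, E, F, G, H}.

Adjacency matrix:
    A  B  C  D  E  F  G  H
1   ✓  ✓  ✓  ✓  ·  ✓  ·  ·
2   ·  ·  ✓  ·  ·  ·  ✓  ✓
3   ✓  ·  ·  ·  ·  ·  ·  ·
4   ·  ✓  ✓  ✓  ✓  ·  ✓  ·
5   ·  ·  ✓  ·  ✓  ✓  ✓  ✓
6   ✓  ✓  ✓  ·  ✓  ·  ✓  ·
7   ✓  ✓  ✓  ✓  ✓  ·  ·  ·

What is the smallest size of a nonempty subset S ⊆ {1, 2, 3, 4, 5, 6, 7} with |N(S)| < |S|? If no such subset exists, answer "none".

A matching saturating every left vertex exists, for instance 1→F, 2→C, 3→A, 4→D, 5→G, 6→B, 7→E.
By Hall's marriage theorem, this means |N(S)| ≥ |S| for every subset S, so no violating subset exists.

none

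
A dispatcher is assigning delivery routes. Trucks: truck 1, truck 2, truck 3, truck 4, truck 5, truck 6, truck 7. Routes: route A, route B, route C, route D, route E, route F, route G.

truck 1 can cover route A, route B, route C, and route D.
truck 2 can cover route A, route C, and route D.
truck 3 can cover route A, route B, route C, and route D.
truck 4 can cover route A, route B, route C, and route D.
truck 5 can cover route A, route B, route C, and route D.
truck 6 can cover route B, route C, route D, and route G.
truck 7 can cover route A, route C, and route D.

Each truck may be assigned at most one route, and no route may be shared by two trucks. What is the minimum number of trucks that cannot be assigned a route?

2

For example, pair truck 1→route C, truck 2→route A, truck 3→route D, truck 4→route B, truck 6→route G.
The set {truck 1, truck 2, truck 3, truck 4, truck 5, truck 7} has only 4 neighbours ({route A, route B, route C, route D}), so by Hall's theorem at most 5 of the 7 trucks can be matched.
That matches 5 of the 7, leaving 2 unmatched; no matching can do better.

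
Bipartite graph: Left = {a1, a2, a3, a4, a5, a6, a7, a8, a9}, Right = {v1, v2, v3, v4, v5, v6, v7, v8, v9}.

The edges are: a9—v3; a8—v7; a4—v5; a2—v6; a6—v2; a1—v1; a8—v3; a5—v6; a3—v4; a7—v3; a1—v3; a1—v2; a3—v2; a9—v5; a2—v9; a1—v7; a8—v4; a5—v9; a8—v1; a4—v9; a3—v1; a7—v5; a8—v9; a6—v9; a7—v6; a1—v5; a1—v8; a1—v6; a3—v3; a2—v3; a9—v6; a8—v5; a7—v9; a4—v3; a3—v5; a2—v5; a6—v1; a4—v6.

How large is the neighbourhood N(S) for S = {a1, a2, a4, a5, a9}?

8

The union of neighbours of {a1, a2, a4, a5, a9} is {v1, v2, v3, v5, v6, v7, v8, v9}, which has 8 elements.
Since |N(S)| = 8 ≥ |S| = 5, Hall's condition holds for this subset.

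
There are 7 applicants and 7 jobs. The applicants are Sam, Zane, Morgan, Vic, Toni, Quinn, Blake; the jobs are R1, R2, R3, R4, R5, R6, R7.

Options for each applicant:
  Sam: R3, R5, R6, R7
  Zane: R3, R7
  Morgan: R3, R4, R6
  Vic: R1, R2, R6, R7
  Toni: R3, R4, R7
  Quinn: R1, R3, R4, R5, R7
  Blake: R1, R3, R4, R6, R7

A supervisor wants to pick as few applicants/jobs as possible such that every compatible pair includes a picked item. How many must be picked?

The 7 edges Sam–R5, Zane–R3, Morgan–R4, Vic–R2, Toni–R7, Quinn–R1, Blake–R6 form a matching, so any vertex cover needs at least 7 vertices (one per matched edge).
Conversely {Sam, Zane, Morgan, Vic, Toni, Quinn, Blake} meets every edge and has exactly 7 vertices, so 7 is optimal.

7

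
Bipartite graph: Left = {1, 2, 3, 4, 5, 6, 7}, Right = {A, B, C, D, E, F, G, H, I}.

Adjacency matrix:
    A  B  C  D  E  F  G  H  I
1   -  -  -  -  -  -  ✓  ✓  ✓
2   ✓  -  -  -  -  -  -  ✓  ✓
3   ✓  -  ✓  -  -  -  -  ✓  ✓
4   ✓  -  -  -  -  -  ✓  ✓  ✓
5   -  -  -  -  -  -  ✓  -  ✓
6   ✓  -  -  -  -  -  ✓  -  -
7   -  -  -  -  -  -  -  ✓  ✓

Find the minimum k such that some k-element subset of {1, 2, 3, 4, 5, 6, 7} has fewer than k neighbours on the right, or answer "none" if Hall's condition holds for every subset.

5

Take S = {1, 2, 4, 5, 6}. Its neighbourhood is {A, G, H, I}, so |N(S)| = 4 < |S| = 5.
Every subset of size less than 5 has at least as many neighbours as members, so 5 is the minimum.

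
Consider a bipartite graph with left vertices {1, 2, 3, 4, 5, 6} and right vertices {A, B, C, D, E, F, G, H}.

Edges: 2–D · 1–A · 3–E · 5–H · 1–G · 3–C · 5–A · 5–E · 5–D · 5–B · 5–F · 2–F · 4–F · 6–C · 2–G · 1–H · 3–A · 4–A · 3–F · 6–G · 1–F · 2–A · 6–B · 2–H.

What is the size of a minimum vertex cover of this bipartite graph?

{1, 2, 3, 4, 5, 6} is a vertex cover of size 6: every edge has an endpoint in this set.
No smaller cover exists because 1–H, 2–G, 3–E, 4–F, 5–A, 6–B is a matching of size 6, and a cover must include an endpoint of each of these disjoint edges (König's theorem).

6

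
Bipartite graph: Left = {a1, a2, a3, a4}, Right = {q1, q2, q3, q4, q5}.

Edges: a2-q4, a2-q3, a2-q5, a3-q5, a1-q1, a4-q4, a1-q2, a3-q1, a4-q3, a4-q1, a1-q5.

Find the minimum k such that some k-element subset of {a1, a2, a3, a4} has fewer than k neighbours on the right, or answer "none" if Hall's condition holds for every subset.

A matching saturating every left vertex exists, for instance a1→q2, a2→q5, a3→q1, a4→q4.
By Hall's marriage theorem, this means |N(S)| ≥ |S| for every subset S, so no violating subset exists.

none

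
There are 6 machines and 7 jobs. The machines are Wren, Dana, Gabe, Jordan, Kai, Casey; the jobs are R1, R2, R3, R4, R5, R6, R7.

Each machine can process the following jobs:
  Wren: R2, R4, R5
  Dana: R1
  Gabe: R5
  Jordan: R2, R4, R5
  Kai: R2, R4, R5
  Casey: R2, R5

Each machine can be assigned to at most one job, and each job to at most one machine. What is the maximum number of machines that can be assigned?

4

A valid assignment of size 4: Wren→R2, Dana→R1, Gabe→R5, Jordan→R4.
The set {Wren, Gabe, Jordan, Kai, Casey} has only 3 neighbours ({R2, R4, R5}), so by Hall's theorem at most 4 of the 6 machines can be matched.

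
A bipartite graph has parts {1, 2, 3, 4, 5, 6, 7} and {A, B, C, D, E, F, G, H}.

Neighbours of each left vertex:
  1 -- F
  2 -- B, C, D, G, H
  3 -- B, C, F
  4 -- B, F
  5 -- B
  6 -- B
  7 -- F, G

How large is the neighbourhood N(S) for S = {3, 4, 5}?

3

The union of neighbours of {3, 4, 5} is {B, C, F}, which has 3 elements.
Since |N(S)| = 3 ≥ |S| = 3, Hall's condition holds for this subset.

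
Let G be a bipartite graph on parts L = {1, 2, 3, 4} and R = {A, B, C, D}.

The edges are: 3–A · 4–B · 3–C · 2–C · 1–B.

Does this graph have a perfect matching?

The set {1, 4} has only 1 neighbour ({B}), so by Hall's theorem at most 3 of the 4 left vertices can be matched.
Hence no matching covers every left vertex.

No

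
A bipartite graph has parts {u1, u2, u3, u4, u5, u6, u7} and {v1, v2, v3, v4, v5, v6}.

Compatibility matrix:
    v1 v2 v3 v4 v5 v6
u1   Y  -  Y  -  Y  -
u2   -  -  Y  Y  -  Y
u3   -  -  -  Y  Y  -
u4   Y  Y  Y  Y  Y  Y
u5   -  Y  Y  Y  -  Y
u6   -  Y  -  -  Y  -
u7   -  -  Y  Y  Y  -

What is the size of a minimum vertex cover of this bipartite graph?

6

A maximum matching has 6 edges (e.g. u1–v1, u2–v4, u3–v5, u4–v3, u5–v6, u6–v2).
By König's theorem the minimum vertex cover has the same size. One such cover is {v1, v2, v3, v4, v5, v6}.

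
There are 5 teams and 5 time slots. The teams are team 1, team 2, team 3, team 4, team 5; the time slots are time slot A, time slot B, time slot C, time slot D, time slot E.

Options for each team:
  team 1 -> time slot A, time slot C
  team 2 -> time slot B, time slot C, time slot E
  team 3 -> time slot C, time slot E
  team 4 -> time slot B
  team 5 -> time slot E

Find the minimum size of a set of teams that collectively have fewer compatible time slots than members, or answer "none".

Take S = {team 2, team 3, team 4, team 5}. Its neighbourhood is {time slot B, time slot C, time slot E}, so |N(S)| = 3 < |S| = 4.
Every subset of size less than 4 has at least as many neighbours as members, so 4 is the minimum.

4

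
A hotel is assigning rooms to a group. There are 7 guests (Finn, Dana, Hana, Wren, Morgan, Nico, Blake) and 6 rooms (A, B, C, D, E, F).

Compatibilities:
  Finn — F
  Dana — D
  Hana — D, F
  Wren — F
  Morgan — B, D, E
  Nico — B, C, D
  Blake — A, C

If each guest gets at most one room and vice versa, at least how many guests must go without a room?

2

For example, pair Finn→F, Dana→D, Morgan→E, Nico→B, Blake→C.
The set {Finn, Dana, Hana, Wren} has only 2 neighbours ({D, F}), so by Hall's theorem at most 5 of the 7 guests can be matched.
That matches 5 of the 7, leaving 2 unmatched; no matching can do better.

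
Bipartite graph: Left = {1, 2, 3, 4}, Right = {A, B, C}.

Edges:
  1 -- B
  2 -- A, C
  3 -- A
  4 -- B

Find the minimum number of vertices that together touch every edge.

3

A maximum matching has 3 edges (e.g. 1–B, 2–C, 3–A).
By König's theorem the minimum vertex cover has the same size. One such cover is {2, 3, B}.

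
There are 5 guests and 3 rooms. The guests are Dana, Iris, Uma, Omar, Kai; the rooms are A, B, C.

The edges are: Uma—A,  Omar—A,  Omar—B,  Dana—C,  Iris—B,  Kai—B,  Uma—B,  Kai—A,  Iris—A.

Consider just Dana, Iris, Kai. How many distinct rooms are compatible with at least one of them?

The union of neighbours of {Dana, Iris, Kai} is {A, B, C}, which has 3 elements.
Since |N(S)| = 3 ≥ |S| = 3, Hall's condition holds for this subset.

3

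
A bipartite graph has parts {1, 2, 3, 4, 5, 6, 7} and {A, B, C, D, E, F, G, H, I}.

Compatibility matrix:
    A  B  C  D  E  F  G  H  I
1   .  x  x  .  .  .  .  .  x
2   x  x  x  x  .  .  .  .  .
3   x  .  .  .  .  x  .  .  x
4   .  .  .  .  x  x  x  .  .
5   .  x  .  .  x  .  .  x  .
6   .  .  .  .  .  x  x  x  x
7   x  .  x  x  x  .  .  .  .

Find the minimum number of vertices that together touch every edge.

7

The 7 edges 1–C, 2–D, 3–I, 4–G, 5–B, 6–F, 7–E form a matching, so any vertex cover needs at least 7 vertices (one per matched edge).
Conversely {1, 2, 3, 4, 5, 6, 7} meets every edge and has exactly 7 vertices, so 7 is optimal.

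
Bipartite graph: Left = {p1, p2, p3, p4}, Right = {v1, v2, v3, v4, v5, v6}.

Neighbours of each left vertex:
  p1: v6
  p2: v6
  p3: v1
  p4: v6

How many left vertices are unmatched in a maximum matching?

2

A valid assignment of size 2: p1–v6, p3–v1.
The set {p1, p2, p4} has only 1 neighbour ({v6}), so by Hall's theorem at most 2 of the 4 left vertices can be matched.
That matches 2 of the 4, leaving 2 unmatched; no matching can do better.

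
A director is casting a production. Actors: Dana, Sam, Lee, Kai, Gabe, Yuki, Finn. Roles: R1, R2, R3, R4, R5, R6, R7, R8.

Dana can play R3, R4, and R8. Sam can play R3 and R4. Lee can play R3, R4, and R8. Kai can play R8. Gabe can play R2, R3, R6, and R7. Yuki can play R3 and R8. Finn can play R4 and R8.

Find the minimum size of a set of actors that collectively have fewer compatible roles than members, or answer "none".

Take S = {Dana, Sam, Lee, Kai}. Its neighbourhood is {R3, R4, R8}, so |N(S)| = 3 < |S| = 4.
Every subset of size less than 4 has at least as many neighbours as members, so 4 is the minimum.

4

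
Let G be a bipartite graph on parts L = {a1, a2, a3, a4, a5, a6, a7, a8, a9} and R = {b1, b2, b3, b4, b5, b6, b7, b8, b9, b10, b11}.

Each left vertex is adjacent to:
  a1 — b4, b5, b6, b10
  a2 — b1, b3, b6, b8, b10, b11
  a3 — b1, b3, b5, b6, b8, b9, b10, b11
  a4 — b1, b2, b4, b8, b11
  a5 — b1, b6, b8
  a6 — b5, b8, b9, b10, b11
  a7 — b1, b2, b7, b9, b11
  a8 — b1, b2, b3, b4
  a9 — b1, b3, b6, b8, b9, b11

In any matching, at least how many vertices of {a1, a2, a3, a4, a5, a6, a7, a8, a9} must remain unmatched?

For example, pair a1→b6, a2→b10, a3→b5, a4→b4, a5→b8, a6→b11, a7→b7, a8→b3, a9→b1.
This saturates every left vertex, so 9 is the maximum.
That matches 9 of the 9, leaving 0 unmatched; no matching can do better.

0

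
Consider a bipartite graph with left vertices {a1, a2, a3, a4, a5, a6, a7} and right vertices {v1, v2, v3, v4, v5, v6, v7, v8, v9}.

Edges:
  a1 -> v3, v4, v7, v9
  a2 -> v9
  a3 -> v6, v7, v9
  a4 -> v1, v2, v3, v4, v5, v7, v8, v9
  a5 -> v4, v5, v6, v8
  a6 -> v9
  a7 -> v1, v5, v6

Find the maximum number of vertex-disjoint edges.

6

One maximum matching: a1-v4, a2-v9, a3-v7, a4-v3, a5-v8, a7-v6.
The set {a2, a6} has only 1 neighbour ({v9}), so by Hall's theorem at most 6 of the 7 left vertices can be matched.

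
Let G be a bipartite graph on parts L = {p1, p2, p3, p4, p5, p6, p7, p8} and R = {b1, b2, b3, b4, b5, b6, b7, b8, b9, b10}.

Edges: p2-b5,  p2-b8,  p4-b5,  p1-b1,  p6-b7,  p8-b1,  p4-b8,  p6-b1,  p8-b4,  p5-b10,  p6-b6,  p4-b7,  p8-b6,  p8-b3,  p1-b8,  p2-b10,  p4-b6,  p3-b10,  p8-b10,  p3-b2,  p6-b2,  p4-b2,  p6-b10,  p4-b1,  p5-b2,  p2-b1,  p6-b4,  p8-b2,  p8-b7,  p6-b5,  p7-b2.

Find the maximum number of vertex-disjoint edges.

7

For example, pair p1-b8, p2-b5, p3-b10, p4-b6, p5-b2, p6-b1, p8-b7.
The set {p3, p5, p7} has only 2 neighbours ({b10, b2}), so by Hall's theorem at most 7 of the 8 left vertices can be matched.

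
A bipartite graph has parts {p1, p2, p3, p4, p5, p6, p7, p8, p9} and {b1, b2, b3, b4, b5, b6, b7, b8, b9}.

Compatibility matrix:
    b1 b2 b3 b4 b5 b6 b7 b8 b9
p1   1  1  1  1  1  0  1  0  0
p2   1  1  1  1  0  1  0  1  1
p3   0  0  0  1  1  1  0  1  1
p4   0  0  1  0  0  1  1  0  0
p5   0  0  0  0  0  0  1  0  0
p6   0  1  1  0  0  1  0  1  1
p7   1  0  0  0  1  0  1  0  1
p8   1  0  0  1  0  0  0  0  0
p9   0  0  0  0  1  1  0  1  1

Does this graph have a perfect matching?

One maximum matching: p1–b2, p2–b1, p3–b6, p4–b3, p5–b7, p6–b8, p7–b9, p8–b4, p9–b5.
Every left vertex is matched, so this is a perfect matching.

Yes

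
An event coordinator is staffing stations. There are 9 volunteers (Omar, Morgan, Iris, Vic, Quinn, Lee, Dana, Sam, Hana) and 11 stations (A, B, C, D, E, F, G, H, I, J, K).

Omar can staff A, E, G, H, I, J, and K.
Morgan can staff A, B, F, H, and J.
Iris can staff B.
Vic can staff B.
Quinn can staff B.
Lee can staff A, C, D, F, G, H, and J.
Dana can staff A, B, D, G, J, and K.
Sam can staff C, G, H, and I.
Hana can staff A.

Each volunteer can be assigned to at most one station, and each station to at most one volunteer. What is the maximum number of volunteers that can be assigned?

7

One maximum matching: Omar-J, Morgan-F, Iris-B, Lee-H, Dana-G, Sam-C, Hana-A.
The set {Iris, Vic, Quinn} has only 1 neighbour ({B}), so by Hall's theorem at most 7 of the 9 volunteers can be matched.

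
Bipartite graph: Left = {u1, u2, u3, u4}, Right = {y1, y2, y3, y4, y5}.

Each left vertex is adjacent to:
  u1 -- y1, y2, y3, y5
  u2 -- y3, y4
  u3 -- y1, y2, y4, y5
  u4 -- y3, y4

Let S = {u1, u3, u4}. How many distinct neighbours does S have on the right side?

The union of neighbours of {u1, u3, u4} is {y1, y2, y3, y4, y5}, which has 5 elements.
Since |N(S)| = 5 ≥ |S| = 3, Hall's condition holds for this subset.

5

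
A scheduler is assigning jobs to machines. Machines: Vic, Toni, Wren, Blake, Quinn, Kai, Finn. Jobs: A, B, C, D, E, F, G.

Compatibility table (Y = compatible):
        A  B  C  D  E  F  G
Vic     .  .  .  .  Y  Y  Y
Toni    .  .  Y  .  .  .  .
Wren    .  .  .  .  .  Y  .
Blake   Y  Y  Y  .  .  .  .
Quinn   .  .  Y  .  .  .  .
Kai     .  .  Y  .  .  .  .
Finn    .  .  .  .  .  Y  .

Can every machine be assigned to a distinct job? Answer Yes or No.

The set {Toni, Wren, Quinn, Kai, Finn} has only 2 neighbours ({C, F}), so by Hall's theorem at most 4 of the 7 machines can be matched.
Hence no matching covers every machine.

No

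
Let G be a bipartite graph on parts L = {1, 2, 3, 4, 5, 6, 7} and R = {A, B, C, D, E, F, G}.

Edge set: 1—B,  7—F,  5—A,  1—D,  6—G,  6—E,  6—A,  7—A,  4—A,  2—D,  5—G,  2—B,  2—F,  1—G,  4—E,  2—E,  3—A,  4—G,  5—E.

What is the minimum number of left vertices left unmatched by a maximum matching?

1

For example, pair 1–B, 2–D, 3–A, 4–G, 5–E, 7–F.
The set {3, 4, 5, 6} has only 3 neighbours ({A, E, G}), so by Hall's theorem at most 6 of the 7 left vertices can be matched.
That matches 6 of the 7, leaving 1 unmatched; no matching can do better.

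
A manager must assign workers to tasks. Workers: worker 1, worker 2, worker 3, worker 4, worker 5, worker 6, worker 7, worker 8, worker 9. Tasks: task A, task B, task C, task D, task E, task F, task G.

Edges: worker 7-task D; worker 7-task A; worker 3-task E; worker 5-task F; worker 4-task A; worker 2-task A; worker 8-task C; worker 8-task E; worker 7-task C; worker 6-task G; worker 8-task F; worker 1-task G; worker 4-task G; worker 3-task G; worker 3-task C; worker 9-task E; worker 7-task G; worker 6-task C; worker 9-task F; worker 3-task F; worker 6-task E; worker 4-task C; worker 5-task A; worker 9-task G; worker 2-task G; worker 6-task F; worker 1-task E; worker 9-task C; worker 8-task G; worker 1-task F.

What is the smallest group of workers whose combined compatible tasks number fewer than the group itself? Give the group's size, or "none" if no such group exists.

5

Take S = {worker 1, worker 3, worker 6, worker 8, worker 9}. Its neighbourhood is {task C, task E, task F, task G}, so |N(S)| = 4 < |S| = 5.
Every subset of size less than 5 has at least as many neighbours as members, so 5 is the minimum.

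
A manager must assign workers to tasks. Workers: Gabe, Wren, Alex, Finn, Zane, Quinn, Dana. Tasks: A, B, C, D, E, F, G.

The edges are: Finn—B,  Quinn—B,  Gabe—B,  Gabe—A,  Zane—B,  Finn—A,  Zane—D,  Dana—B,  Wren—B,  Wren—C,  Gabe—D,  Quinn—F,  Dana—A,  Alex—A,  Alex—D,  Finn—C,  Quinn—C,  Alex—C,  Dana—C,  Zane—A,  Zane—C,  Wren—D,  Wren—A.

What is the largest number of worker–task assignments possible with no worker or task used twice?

5

One maximum matching: Gabe-A, Wren-C, Alex-D, Finn-B, Quinn-F.
The set {Gabe, Wren, Alex, Finn, Zane, Dana} has only 4 neighbours ({A, B, C, D}), so by Hall's theorem at most 5 of the 7 workers can be matched.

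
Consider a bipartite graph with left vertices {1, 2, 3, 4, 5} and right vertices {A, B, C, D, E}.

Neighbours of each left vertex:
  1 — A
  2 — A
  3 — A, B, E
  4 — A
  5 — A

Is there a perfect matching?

The set {1, 2, 4, 5} has only 1 neighbour ({A}), so by Hall's theorem at most 2 of the 5 left vertices can be matched.
Hence no matching covers every left vertex.

No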